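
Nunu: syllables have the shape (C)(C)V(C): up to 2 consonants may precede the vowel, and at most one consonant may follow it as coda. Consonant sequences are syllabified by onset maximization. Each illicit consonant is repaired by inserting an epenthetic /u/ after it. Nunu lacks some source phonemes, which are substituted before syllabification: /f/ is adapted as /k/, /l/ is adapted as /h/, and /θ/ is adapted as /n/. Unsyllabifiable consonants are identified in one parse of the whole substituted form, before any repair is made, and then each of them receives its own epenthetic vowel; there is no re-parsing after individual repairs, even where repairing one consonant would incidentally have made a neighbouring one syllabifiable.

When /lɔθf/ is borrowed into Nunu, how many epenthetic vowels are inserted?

1

After substitution the input is /hɔnk/.
The unsyllabifiable consonants are /k/; each receives one epenthetic vowel.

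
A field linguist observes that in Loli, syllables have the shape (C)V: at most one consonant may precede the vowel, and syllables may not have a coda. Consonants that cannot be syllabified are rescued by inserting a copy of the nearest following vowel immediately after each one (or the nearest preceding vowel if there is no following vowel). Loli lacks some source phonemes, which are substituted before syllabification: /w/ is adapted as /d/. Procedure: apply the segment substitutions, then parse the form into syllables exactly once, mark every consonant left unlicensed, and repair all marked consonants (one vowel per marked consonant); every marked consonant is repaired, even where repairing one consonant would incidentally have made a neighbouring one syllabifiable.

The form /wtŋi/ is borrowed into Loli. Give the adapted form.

ditiŋi

Substitution: /w/ → /d/, giving /dtŋi/.
Syllabifying with onset maximization leaves /d/, /t/ stranded (no codas are permitted; onsets are limited to one consonant).
Inserting the epenthetic vowel yields /d/ → /di/, /t/ → /ti/.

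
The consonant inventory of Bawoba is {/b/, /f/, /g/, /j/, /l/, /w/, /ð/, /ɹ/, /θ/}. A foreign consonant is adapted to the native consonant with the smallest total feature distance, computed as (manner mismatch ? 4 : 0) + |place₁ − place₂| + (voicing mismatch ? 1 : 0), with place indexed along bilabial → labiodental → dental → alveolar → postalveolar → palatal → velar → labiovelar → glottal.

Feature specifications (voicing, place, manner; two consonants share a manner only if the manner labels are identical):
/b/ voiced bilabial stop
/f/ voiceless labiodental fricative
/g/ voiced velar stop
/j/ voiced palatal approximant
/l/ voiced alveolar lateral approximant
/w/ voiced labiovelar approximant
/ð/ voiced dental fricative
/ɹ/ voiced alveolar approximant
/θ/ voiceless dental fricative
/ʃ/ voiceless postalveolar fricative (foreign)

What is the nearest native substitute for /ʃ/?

/θ/ is closest: same manner (fricative), place distance 2 (postalveolar→dental), same voicing; total 2. Next closest is /f/ at distance 3.

θ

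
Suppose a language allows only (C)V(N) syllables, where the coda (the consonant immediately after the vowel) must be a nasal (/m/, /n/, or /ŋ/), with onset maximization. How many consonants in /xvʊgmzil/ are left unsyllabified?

The consonants /x/, /g/, /m/, /l/ cannot be parsed into a legal (C)V(N) syllable (only a nasal (/m/, /n/, or /ŋ/) is licensed in coda position; onsets are limited to one consonant).

4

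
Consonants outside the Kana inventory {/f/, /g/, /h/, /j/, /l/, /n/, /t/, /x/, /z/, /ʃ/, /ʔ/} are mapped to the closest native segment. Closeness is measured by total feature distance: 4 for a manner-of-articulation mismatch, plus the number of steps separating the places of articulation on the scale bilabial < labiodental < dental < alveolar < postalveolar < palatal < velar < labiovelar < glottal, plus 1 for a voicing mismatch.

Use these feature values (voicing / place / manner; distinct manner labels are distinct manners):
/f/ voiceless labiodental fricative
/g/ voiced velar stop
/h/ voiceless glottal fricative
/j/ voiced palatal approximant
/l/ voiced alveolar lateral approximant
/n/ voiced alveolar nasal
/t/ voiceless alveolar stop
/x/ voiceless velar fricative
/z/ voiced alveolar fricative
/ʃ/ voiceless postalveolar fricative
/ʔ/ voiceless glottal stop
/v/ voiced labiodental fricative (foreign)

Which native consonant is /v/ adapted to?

f

/f/ is closest: same manner (fricative), place distance 0 (labiodental→labiodental), voicing differs (+1); total 1. Next closest is /z/ at distance 2.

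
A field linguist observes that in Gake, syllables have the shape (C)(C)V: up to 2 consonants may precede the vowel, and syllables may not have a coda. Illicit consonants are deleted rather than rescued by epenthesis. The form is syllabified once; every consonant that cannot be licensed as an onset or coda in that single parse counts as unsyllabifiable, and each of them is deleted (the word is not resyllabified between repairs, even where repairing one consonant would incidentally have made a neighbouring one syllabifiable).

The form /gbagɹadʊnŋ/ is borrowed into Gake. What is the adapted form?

gbagɹadʊ

The consonants /n/, /ŋ/ cannot be parsed into a legal (C)(C)V syllable (no codas are permitted; onsets may contain at most 2 consonants).
Deleting the stranded consonants removes /n/, /ŋ/.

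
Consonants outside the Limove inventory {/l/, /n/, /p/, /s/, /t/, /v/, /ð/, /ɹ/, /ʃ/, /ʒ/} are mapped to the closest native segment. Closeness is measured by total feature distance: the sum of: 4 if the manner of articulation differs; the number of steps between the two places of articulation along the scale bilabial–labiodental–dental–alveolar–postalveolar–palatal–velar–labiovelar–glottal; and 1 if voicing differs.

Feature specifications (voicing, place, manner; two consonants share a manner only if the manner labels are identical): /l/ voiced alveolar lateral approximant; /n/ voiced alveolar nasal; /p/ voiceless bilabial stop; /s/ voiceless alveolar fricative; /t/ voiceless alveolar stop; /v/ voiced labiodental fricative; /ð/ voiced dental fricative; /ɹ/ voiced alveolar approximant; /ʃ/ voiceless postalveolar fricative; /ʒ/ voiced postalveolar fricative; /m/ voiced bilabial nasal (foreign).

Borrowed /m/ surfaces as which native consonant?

n

/n/ is closest: same manner (nasal), place distance 3 (bilabial→alveolar), same voicing; total 3. Next closest is /p/ at distance 5.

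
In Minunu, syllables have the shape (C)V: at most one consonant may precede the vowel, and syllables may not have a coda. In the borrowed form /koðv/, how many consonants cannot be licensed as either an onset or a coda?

2

The consonants /ð/, /v/ cannot be parsed into a legal (C)V syllable (no codas are permitted; onsets are limited to one consonant).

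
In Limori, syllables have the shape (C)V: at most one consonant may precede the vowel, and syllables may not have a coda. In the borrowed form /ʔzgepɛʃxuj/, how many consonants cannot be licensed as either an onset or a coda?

Syllabifying with onset maximization leaves /ʔ/, /z/, /ʃ/, /j/ stranded (no codas are permitted; onsets are limited to one consonant).

4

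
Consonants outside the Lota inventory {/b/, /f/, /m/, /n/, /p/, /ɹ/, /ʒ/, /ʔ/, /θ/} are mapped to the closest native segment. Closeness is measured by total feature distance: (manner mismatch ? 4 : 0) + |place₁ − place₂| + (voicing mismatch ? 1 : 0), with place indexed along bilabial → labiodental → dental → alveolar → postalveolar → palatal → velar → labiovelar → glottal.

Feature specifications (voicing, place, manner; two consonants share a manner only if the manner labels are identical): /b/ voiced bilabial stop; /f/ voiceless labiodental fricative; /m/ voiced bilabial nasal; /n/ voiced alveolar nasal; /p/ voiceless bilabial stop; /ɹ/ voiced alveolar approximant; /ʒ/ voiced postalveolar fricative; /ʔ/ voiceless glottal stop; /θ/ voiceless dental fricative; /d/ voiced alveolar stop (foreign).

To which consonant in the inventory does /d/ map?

/b/ is closest: same manner (stop), place distance 3 (alveolar→bilabial), same voicing; total 3. Next closest is /n/ at distance 4.

b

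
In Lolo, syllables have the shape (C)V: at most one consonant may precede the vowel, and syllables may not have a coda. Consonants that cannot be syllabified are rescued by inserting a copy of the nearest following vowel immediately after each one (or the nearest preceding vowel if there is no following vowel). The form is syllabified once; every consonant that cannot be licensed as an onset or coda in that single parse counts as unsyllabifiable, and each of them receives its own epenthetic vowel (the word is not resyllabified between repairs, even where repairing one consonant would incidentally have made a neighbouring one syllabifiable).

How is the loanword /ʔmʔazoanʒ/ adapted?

Under (C)V, the unsyllabifiable consonants are /ʔ/, /m/, /n/, /ʒ/ (no codas are permitted; onsets are limited to one consonant).
Inserting the epenthetic vowel yields /ʔ/ → /ʔa/, /m/ → /ma/, /n/ → /na/, /ʒ/ → /ʒa/.

ʔamaʔazoanaʒa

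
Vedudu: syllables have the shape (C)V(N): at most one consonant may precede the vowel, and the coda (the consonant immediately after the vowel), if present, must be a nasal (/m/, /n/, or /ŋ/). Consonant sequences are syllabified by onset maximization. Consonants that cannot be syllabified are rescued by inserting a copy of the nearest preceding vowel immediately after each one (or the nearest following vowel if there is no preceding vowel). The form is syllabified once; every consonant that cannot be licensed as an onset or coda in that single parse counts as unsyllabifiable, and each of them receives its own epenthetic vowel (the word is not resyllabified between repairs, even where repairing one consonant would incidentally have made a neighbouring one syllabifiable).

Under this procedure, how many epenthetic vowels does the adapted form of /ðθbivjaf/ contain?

The unsyllabifiable consonants are /ð/, /θ/, /v/, /f/; each receives one epenthetic vowel.

4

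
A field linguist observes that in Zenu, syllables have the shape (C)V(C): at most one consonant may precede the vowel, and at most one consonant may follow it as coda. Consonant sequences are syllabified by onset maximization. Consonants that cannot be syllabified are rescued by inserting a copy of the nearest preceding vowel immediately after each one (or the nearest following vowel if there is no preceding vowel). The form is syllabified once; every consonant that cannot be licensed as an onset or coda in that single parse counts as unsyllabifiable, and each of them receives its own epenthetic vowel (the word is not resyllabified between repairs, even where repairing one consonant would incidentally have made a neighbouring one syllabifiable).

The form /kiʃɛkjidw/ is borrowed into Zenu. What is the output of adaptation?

kiʃɛkjidwi

Syllabifying with onset maximization leaves /w/ stranded (at most one coda consonant is licensed; onsets are limited to one consonant).
Epenthesis after each stranded consonant: /w/ → /wi/.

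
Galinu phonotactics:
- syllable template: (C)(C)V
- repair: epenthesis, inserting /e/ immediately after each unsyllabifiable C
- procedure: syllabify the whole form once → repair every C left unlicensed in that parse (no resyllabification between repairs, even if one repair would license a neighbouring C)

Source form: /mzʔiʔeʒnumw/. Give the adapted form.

Syllabifying with onset maximization leaves /m/, /m/, /w/ stranded (no codas are permitted; onsets may contain at most 2 consonants).
Each unlicensed consonant becomes the onset of a new syllable: /m/ → /me/, /m/ → /me/, /w/ → /we/.

mezʔiʔeʒnumewe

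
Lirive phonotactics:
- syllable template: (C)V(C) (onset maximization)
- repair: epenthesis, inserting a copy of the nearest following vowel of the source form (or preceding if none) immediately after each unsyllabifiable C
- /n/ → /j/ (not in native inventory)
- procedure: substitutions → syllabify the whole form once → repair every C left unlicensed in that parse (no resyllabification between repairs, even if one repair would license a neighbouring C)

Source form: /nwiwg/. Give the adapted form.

Substitution: /n/ → /j/, giving /jwiwg/.
Under (C)V(C), the unsyllabifiable consonants are /j/, /g/ (at most one coda consonant is licensed; onsets are limited to one consonant).
Each unlicensed consonant becomes the onset of a new syllable: /j/ → /ji/, /g/ → /gi/.

jiwiwgi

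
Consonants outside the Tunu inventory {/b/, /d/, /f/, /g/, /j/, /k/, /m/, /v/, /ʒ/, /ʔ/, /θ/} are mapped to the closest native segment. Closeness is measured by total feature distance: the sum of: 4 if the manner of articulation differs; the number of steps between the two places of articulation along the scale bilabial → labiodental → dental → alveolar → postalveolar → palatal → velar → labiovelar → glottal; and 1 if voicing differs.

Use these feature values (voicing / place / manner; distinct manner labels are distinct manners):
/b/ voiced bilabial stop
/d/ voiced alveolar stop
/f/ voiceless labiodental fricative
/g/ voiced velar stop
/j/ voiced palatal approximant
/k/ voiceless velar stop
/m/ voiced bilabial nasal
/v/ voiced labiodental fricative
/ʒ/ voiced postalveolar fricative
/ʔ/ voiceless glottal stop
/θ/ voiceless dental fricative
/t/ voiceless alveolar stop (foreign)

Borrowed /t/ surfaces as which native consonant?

d

/d/ is closest: same manner (stop), place distance 0 (alveolar→alveolar), voicing differs (+1); total 1. Next closest is /k/ at distance 3.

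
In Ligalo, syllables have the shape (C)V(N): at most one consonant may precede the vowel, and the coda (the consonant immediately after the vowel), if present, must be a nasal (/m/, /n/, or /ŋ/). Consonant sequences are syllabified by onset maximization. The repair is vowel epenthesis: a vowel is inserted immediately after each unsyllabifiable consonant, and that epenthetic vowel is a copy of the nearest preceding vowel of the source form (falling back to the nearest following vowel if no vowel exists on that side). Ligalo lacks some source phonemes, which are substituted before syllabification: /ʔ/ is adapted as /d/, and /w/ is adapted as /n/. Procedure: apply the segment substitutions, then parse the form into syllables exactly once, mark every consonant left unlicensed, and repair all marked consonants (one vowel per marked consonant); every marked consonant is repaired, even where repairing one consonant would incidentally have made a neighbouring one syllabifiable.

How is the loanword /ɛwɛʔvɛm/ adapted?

Substitution: /w/ → /n/, /ʔ/ → /d/, giving /ɛnɛdvɛm/.
Syllabifying with onset maximization leaves /d/ stranded (only a nasal (/m/, /n/, or /ŋ/) is licensed in coda position; onsets are limited to one consonant).
Each unlicensed consonant becomes the onset of a new syllable: /d/ → /dɛ/.

ɛnɛdɛvɛm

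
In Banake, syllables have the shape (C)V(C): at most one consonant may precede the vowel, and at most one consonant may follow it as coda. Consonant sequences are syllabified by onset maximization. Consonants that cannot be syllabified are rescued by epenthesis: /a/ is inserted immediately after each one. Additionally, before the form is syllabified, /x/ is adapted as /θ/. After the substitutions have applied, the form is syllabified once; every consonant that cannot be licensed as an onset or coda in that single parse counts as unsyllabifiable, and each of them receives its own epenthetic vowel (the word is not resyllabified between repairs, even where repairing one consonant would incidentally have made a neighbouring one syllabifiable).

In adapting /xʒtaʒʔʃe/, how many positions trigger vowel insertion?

After substitution the input is /θʒtaʒʔʃe/.
The unsyllabifiable consonants are /θ/, /ʒ/, /ʔ/; each receives one epenthetic vowel.

3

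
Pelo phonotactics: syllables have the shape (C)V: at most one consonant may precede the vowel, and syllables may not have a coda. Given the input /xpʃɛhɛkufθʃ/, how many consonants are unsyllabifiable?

The consonants /x/, /p/, /f/, /θ/, /ʃ/ cannot be parsed into a legal (C)V syllable (no codas are permitted; onsets are limited to one consonant).

5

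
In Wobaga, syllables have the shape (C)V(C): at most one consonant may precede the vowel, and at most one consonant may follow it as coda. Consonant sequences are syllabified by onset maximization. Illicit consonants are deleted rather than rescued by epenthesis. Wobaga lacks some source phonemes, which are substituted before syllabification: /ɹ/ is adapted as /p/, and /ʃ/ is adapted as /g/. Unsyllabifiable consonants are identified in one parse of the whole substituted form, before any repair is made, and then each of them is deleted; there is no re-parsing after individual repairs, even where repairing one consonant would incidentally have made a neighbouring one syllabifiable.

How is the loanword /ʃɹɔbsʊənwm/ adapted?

Substitution: /ʃ/ → /g/, /ɹ/ → /p/, giving /gpɔbsʊənwm/.
Under (C)V(C), the unsyllabifiable consonants are /g/, /w/, /m/ (at most one coda consonant is licensed; onsets are limited to one consonant).
Deletion applies to /g/, /w/, /m/.

pɔbsʊən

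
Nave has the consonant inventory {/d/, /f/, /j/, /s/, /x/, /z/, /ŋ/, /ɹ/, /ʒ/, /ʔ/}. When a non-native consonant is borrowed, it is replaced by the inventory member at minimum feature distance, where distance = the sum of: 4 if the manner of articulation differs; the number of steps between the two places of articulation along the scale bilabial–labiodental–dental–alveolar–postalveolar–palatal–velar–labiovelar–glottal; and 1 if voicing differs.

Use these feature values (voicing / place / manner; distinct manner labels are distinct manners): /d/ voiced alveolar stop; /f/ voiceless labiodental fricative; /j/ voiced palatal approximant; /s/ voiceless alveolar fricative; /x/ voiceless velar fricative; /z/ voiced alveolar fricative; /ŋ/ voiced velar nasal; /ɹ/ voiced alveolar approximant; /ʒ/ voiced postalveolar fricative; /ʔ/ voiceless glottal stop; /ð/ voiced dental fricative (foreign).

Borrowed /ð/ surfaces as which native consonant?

/z/ is closest: same manner (fricative), place distance 1 (dental→alveolar), same voicing; total 1. Next closest is /f/ at distance 2.

z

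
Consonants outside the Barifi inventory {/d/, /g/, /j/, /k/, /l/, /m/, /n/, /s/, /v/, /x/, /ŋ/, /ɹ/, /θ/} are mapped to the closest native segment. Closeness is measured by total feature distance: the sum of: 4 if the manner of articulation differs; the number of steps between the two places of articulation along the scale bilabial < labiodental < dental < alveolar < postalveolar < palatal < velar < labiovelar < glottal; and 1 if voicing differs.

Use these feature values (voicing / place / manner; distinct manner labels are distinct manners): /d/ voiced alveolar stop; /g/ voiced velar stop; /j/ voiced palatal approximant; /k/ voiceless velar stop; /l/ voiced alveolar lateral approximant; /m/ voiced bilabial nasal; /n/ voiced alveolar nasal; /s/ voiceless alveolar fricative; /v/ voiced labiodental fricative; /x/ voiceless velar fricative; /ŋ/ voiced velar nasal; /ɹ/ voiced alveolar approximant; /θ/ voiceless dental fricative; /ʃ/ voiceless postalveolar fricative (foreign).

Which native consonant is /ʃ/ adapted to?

/s/ is closest: same manner (fricative), place distance 1 (postalveolar→alveolar), same voicing; total 1. Next closest is /x/ at distance 2.

s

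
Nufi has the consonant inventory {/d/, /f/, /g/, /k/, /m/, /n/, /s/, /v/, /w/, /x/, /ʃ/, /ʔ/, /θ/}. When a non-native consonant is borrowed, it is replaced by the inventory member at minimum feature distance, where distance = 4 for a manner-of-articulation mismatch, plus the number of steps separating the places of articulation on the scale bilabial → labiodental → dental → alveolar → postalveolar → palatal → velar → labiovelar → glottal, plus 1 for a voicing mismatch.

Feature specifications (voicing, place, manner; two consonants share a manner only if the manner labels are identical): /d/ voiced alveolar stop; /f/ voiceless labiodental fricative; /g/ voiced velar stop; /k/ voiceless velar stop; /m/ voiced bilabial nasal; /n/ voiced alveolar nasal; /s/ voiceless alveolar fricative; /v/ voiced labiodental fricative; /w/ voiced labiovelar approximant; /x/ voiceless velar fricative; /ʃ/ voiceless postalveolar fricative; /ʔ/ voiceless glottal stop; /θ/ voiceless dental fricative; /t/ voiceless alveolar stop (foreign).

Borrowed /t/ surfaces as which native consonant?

/d/ is closest: same manner (stop), place distance 0 (alveolar→alveolar), voicing differs (+1); total 1. Next closest is /k/ at distance 3.

d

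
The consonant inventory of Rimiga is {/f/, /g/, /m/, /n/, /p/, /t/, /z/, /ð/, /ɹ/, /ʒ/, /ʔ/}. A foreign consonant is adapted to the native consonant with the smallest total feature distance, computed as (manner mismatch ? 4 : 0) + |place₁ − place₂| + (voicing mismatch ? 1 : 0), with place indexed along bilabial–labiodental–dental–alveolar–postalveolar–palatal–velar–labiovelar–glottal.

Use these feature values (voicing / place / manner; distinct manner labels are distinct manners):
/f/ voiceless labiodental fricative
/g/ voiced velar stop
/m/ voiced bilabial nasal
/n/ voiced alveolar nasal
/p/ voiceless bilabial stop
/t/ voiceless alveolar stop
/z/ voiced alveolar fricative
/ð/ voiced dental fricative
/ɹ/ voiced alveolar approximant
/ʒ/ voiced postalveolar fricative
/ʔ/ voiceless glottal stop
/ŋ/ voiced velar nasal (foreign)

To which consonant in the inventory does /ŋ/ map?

n

/n/ is closest: same manner (nasal), place distance 3 (velar→alveolar), same voicing; total 3. Next closest is /g/ at distance 4.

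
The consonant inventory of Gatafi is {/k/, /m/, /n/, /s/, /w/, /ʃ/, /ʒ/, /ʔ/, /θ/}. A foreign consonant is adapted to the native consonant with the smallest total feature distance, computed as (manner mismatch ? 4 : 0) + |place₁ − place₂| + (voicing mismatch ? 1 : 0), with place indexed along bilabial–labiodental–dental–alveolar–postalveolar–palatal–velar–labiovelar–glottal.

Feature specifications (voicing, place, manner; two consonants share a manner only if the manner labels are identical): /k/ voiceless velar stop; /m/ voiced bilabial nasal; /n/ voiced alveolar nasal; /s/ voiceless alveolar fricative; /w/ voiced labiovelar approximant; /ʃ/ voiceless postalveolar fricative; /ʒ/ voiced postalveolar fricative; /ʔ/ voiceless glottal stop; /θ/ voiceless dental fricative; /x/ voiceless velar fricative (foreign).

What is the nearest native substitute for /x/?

/ʃ/ is closest: same manner (fricative), place distance 2 (velar→postalveolar), same voicing; total 2. Next closest is /s/ at distance 3.

ʃ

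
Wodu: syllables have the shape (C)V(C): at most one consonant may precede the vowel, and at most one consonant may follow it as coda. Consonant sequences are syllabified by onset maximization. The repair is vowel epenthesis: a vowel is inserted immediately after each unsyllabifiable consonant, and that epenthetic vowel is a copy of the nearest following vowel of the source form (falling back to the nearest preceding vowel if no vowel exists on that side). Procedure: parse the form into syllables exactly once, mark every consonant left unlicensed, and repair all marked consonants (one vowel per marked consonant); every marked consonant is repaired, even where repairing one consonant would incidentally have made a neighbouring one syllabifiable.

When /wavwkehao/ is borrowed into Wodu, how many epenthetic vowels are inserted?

1

The unsyllabifiable consonants are /w/; each receives one epenthetic vowel.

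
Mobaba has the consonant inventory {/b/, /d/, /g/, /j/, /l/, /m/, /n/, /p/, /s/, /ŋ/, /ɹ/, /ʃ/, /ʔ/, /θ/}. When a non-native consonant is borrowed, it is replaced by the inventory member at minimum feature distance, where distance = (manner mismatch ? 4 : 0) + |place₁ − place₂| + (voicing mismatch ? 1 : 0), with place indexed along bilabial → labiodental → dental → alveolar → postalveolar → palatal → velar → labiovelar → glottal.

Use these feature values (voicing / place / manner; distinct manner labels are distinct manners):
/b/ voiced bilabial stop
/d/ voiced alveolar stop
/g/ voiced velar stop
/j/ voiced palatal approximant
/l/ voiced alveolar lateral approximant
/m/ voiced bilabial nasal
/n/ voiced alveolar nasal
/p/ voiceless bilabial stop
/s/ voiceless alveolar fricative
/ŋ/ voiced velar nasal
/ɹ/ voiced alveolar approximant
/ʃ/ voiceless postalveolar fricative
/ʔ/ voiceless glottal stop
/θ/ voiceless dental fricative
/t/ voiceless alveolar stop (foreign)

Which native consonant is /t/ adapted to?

/d/ is closest: same manner (stop), place distance 0 (alveolar→alveolar), voicing differs (+1); total 1. Next closest is /p/ at distance 3.

d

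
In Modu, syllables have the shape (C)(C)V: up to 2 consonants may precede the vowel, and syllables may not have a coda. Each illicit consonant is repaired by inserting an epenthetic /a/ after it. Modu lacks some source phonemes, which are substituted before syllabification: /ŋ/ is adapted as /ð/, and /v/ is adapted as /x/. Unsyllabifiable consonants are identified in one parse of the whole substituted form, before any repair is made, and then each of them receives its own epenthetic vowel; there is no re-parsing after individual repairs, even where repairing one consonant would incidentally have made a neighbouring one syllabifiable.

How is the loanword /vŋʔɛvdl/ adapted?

Substitution: /v/ → /x/, /ŋ/ → /ð/, giving /xðʔɛxdl/.
Under (C)(C)V, the unsyllabifiable consonants are /x/, /x/, /d/, /l/ (no codas are permitted; onsets may contain at most 2 consonants).
Each unlicensed consonant becomes the onset of a new syllable: /x/ → /xa/, /x/ → /xa/, /d/ → /da/, /l/ → /la/.

xaðʔɛxadala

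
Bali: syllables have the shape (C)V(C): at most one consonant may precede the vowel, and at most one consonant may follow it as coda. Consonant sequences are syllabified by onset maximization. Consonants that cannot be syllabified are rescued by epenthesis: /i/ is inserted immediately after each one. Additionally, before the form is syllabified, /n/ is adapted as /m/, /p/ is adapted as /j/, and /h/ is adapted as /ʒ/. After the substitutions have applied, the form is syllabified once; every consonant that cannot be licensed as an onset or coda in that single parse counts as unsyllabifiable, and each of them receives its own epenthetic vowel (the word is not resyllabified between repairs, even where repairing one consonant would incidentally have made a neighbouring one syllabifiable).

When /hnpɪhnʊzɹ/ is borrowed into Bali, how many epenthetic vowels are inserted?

After substitution the input is /ʒmjɪʒmʊzɹ/.
The unsyllabifiable consonants are /ʒ/, /m/, /ɹ/; each receives one epenthetic vowel.

3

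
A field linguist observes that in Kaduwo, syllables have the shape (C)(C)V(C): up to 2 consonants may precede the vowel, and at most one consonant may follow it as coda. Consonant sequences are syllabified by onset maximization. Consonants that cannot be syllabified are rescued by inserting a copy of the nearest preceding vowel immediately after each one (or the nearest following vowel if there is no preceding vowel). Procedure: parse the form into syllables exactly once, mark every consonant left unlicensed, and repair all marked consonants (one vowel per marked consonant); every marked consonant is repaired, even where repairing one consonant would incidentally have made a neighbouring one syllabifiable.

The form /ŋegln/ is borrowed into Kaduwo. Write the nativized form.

The consonants /l/, /n/ cannot be parsed into a legal (C)(C)V(C) syllable (at most one coda consonant is licensed; onsets may contain at most 2 consonants).
Inserting the epenthetic vowel yields /l/ → /le/, /n/ → /ne/.

ŋeglene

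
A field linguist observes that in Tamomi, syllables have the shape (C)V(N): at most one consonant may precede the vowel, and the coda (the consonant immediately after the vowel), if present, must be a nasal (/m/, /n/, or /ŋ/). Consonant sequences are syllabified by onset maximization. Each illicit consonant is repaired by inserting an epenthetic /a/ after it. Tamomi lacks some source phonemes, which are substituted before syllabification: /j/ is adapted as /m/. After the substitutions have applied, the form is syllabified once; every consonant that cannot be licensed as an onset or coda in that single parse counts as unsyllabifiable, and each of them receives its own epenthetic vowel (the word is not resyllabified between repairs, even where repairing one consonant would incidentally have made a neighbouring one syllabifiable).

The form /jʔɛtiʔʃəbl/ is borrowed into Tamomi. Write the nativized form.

maʔɛtiʔaʃəbala

Substitution: /j/ → /m/, giving /mʔɛtiʔʃəbl/.
The consonants /m/, /ʔ/, /b/, /l/ cannot be parsed into a legal (C)V(N) syllable (only a nasal (/m/, /n/, or /ŋ/) is licensed in coda position; onsets are limited to one consonant).
Inserting the epenthetic vowel yields /m/ → /ma/, /ʔ/ → /ʔa/, /b/ → /ba/, /l/ → /la/.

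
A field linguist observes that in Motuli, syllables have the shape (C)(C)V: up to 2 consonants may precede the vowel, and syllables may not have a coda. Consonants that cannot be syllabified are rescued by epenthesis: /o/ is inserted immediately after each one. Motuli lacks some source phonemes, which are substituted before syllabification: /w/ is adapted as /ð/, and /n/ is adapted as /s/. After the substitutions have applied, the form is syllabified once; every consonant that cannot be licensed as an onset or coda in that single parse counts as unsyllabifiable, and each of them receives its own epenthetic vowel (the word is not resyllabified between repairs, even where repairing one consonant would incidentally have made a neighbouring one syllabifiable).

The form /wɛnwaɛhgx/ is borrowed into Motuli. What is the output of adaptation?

ðɛsðaɛhogoxo

Substitution: /w/ → /ð/, /n/ → /s/, giving /ðɛsðaɛhgx/.
The consonants /h/, /g/, /x/ cannot be parsed into a legal (C)(C)V syllable (no codas are permitted; onsets may contain at most 2 consonants).
Inserting the epenthetic vowel yields /h/ → /ho/, /g/ → /go/, /x/ → /xo/.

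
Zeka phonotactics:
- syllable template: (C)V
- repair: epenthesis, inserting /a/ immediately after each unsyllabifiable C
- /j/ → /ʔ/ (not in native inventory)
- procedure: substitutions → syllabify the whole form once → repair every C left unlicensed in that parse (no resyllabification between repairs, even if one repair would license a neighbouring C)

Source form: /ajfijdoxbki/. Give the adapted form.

aʔafiʔadoxabaki

Substitution: /j/ → /ʔ/, giving /aʔfiʔdoxbki/.
Syllabifying with onset maximization leaves /ʔ/, /ʔ/, /x/, /b/ stranded (no codas are permitted; onsets are limited to one consonant).
Each unlicensed consonant becomes the onset of a new syllable: /ʔ/ → /ʔa/, /ʔ/ → /ʔa/, /x/ → /xa/, /b/ → /ba/.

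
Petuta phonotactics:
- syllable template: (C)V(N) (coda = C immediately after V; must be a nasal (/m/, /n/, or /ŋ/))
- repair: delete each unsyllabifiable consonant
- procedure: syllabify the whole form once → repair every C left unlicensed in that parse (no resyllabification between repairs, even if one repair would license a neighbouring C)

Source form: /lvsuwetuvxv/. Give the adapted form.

suwetu

Syllabifying with onset maximization leaves /l/, /v/, /v/, /x/, /v/ stranded (only a nasal (/m/, /n/, or /ŋ/) is licensed in coda position; onsets are limited to one consonant).
Deleting the stranded consonants removes /l/, /v/, /v/, /x/, /v/.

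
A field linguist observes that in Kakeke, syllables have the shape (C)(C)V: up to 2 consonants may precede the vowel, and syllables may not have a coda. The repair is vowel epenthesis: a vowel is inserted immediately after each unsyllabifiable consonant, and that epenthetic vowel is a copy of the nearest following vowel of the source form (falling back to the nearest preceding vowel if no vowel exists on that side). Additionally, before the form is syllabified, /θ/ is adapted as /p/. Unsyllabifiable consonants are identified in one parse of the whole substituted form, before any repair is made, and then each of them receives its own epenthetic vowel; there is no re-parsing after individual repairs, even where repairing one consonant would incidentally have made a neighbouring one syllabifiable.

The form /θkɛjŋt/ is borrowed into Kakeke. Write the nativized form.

Substitution: /θ/ → /p/, giving /pkɛjŋt/.
The consonants /j/, /ŋ/, /t/ cannot be parsed into a legal (C)(C)V syllable (no codas are permitted; onsets may contain at most 2 consonants).
Inserting the epenthetic vowel yields /j/ → /jɛ/, /ŋ/ → /ŋɛ/, /t/ → /tɛ/.

pkɛjɛŋɛtɛ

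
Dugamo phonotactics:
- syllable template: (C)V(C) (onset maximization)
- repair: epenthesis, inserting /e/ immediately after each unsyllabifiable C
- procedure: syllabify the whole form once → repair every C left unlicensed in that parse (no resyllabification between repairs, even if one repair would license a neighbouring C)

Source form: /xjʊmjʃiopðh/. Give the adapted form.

Syllabifying with onset maximization leaves /x/, /j/, /ð/, /h/ stranded (at most one coda consonant is licensed; onsets are limited to one consonant).
Epenthesis after each stranded consonant: /x/ → /xe/, /j/ → /je/, /ð/ → /ðe/, /h/ → /he/.

xejʊmjeʃiopðehe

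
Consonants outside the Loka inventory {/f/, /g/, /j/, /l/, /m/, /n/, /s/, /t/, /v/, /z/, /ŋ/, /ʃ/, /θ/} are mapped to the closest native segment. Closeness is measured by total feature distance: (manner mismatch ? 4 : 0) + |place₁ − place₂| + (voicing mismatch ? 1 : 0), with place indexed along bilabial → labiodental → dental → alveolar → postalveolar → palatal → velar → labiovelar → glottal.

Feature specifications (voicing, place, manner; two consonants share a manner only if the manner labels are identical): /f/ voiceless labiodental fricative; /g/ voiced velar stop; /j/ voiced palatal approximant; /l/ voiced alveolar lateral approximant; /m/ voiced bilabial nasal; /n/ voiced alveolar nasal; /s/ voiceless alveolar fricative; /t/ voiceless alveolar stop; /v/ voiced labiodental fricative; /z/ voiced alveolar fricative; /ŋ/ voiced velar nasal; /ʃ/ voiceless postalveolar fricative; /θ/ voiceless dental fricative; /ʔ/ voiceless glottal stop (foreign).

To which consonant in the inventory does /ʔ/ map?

g

/g/ is closest: same manner (stop), place distance 2 (glottal→velar), voicing differs (+1); total 3. Next closest is /t/ at distance 5.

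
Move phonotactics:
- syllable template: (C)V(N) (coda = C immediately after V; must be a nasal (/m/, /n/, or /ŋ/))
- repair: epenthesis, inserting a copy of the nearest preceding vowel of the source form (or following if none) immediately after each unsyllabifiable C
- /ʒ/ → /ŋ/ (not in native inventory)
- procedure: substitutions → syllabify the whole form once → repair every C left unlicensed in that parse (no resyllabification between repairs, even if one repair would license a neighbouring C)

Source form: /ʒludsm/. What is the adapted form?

ŋuludusumu

Substitution: /ʒ/ → /ŋ/, giving /ŋludsm/.
Syllabifying with onset maximization leaves /ŋ/, /d/, /s/, /m/ stranded (only a nasal (/m/, /n/, or /ŋ/) is licensed in coda position; onsets are limited to one consonant).
Each unlicensed consonant becomes the onset of a new syllable: /ŋ/ → /ŋu/, /d/ → /du/, /s/ → /su/, /m/ → /mu/.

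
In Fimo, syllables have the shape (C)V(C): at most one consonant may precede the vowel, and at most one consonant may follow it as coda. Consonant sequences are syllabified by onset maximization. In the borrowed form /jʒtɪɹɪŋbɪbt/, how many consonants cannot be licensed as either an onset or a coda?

3

Under (C)V(C), the unsyllabifiable consonants are /j/, /ʒ/, /t/ (at most one coda consonant is licensed; onsets are limited to one consonant).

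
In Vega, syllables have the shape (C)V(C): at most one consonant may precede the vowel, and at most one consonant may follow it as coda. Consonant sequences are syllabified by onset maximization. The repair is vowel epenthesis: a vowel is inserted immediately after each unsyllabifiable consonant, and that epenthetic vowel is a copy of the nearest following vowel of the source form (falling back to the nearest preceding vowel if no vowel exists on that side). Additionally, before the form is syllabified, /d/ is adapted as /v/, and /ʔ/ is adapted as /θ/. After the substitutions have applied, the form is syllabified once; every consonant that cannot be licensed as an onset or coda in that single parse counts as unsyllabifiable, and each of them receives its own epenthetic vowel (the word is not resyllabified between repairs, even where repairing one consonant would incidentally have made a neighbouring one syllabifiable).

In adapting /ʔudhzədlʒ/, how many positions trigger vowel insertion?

3

After substitution the input is /θuvhzəvlʒ/.
The unsyllabifiable consonants are /h/, /l/, /ʒ/; each receives one epenthetic vowel.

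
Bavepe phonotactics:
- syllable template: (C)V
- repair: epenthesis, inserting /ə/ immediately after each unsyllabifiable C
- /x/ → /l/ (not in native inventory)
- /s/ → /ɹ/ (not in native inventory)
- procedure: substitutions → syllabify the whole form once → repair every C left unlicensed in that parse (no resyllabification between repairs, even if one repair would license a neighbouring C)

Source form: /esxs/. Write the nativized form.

eɹələɹə

Substitution: /s/ → /ɹ/, /x/ → /l/, giving /eɹlɹ/.
Syllabifying with onset maximization leaves /ɹ/, /l/, /ɹ/ stranded (no codas are permitted; onsets are limited to one consonant).
Inserting the epenthetic vowel yields /ɹ/ → /ɹə/, /l/ → /lə/, /ɹ/ → /ɹə/.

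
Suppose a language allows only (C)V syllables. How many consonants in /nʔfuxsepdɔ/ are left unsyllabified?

Syllabifying with onset maximization leaves /n/, /ʔ/, /x/, /p/ stranded (no codas are permitted; onsets are limited to one consonant).

4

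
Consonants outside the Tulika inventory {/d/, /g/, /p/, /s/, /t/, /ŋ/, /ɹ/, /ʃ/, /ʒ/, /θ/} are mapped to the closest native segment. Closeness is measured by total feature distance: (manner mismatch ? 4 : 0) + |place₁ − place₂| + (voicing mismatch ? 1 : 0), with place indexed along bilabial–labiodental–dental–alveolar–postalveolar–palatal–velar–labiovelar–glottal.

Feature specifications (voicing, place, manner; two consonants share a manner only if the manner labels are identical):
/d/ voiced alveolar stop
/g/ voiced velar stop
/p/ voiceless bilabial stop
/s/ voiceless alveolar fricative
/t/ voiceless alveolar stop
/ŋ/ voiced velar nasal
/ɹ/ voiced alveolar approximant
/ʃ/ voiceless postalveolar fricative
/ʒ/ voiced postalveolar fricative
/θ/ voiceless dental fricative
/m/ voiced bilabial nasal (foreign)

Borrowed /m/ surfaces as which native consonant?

p

/p/ is closest: manner differs (nasal→stop, +4), place distance 0 (bilabial→bilabial), voicing differs (+1); total 5. Next closest is /ŋ/ at distance 6.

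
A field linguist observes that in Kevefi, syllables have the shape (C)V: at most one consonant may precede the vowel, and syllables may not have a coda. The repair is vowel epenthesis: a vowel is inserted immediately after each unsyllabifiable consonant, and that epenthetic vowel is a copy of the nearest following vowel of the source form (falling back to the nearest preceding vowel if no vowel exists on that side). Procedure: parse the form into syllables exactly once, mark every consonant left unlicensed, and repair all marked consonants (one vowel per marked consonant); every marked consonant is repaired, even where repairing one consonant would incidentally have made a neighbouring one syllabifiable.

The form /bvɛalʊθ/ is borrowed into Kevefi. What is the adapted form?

Under (C)V, the unsyllabifiable consonants are /b/, /θ/ (no codas are permitted; onsets are limited to one consonant).
Each unlicensed consonant becomes the onset of a new syllable: /b/ → /bɛ/, /θ/ → /θʊ/.

bɛvɛalʊθʊ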